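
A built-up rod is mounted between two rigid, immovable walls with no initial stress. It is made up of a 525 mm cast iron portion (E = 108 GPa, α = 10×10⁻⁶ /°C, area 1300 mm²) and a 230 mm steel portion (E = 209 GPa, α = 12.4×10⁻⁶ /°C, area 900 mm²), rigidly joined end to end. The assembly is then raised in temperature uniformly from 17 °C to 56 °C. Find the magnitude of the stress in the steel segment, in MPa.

With the walls removed the bar would change length by δ_free = Σ αᵢΔT Lᵢ = 10×10⁻⁶×39×525 + 12.4×10⁻⁶×39×230 = 0.316 mm.
Since the ends are fixed, an axial force P builds up, equal in every segment, with P · Σ Lᵢ/(AᵢEᵢ) = δ_free.
Σ Lᵢ/(AᵢEᵢ) = 525/(1300×108×10³) + 230/(900×209×10³) = 4.962×10⁻⁶ mm/N.
So P = 0.316 / 4.962×10⁻⁶ = 63.68 kN, compressive.
σ_{steel} = P / A = 63680 / 900 = 70.75 MPa.

σ ≈ 70.8 MPa (compressive)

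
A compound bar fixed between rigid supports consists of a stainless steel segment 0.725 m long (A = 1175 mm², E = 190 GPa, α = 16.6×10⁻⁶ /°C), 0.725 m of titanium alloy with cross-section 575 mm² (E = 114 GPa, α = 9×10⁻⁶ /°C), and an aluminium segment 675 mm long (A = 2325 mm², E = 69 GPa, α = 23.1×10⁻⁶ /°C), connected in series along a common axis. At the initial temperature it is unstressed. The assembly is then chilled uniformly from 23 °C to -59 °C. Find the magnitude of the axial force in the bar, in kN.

P ≈ 151 kN (tensile)

If the supports were absent, the total length change would be Σ αᵢΔT Lᵢ = 16.6×10⁻⁶×82×725 + 9×10⁻⁶×82×725 + 23.1×10⁻⁶×82×675 = 2.801 mm.
The rigid supports impose zero overall length change; the single axial force P common to all segments must satisfy P Σ Lᵢ/(AᵢEᵢ) = δ_free.
Σ Lᵢ/(AᵢEᵢ) = 725/(1175×190×10³) + 725/(575×114×10³) + 675/(2325×69×10³) = 1.852×10⁻⁵ mm/N.
P = 2.801 / 1.852×10⁻⁵ = 151300 N = 151.3 kN, tensile.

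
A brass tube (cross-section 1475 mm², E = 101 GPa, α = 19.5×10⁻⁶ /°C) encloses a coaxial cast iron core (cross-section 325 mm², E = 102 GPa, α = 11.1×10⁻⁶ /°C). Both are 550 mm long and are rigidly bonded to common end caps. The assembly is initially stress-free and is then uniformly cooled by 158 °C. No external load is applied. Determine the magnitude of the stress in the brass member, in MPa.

σ ≈ 24.4 MPa (tensile)

Both members must finish at the same length. With the larger α, the brass tends to over-contract; the plates restrain it, putting the brass in tension and the cast iron in compression. With no external load the two internal forces are equal and opposite, magnitude P.
Setting the final lengths equal and cancelling L: (α₁ − α₂)ΔT = P/(A₁E₁) + P/(A₂E₂).
|α₁ − α₂|·ΔT = 8.4×10⁻⁶ × 158 = 0.001327.
1/(A₁E₁) + 1/(A₂E₂) = 1/(1475×101×10³) + 1/(325×102×10³) = 3.688×10⁻⁸ N⁻¹.
P = 0.001327 / 3.688×10⁻⁸ = 35990 N = 35.99 kN.
σ_{brass} = P/A₁ = 35990/1475 = 24.4 MPa, tensile.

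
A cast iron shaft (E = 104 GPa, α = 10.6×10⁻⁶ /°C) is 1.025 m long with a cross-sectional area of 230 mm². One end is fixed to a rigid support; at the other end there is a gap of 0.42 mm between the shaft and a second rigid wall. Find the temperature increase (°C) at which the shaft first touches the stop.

The gap closes when αΔT L = 0.42 mm, since the shaft is still unstressed at that instant.
So ΔT = g/(αL) = 0.42/(10.6×10⁻⁶ × 1025) = 38.66 °C.

ΔT ≈ 38.7 °C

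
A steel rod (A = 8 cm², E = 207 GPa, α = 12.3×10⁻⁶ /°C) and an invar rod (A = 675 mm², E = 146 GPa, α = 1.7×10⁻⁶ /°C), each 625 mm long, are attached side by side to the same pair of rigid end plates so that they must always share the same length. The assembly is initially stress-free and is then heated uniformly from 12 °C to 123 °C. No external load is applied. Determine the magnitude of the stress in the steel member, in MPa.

σ ≈ 90.9 MPa (compressive)

Both members must finish at the same length. With the larger α, the steel tends to over-expand; the plates restrain it, putting the steel in compression and the invar in tension. With no external load the two internal forces are equal and opposite, magnitude P.
Setting the final lengths equal and cancelling L: (α₁ − α₂)ΔT = P/(A₁E₁) + P/(A₂E₂).
|α₁ − α₂|·ΔT = 10.6×10⁻⁶ × 111 = 0.001177.
1/(A₁E₁) + 1/(A₂E₂) = 1/(800×207×10³) + 1/(675×146×10³) = 1.619×10⁻⁸ N⁻¹.
So P = 0.001177 / 1.619×10⁻⁸ = 72.69 kN.
σ_{steel} = P/A₁ = 72690/800 = 90.87 MPa, compressive.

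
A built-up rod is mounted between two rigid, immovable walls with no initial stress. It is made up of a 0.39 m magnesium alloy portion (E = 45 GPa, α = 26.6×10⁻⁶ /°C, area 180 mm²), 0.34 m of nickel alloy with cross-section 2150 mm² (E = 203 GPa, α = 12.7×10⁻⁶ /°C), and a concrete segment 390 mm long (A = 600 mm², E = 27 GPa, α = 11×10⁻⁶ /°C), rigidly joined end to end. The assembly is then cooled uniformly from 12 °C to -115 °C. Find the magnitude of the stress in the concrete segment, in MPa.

σ ≈ 55 MPa (tensile)

Free thermal contraction of the whole bar: Σ αᵢΔT Lᵢ = 26.6×10⁻⁶×127×390 + 12.7×10⁻⁶×127×340 + 11×10⁻⁶×127×390 = 2.411 mm.
Since the ends are fixed, an axial force P builds up, equal in every segment, with P · Σ Lᵢ/(AᵢEᵢ) = δ_free.
Σ Lᵢ/(AᵢEᵢ) = 390/(180×45×10³) + 340/(2150×203×10³) + 390/(600×27×10³) = 7.3×10⁻⁵ mm/N.
P = 2.411 / 7.3×10⁻⁵ = 33020 N = 33.02 kN, tensile.
σ_{concrete} = P / A = 33020 / 600 = 55.04 MPa.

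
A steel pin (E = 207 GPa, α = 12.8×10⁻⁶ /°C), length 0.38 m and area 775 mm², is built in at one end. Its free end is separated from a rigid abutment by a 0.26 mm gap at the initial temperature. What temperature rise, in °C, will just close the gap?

ΔT ≈ 53.5 °C

The gap closes when αΔT L = 0.26 mm, since the pin is still unstressed at that instant.
ΔT = 0.26 / (12.8×10⁻⁶ × 380) = 53.45 °C.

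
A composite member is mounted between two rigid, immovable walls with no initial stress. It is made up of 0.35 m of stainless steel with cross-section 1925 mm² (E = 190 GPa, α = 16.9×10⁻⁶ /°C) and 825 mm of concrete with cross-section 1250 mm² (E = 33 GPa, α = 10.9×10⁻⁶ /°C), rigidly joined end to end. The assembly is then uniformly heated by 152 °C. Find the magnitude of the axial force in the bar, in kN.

If the supports were absent, the total length change would be Σ αᵢΔT Lᵢ = 16.9×10⁻⁶×152×350 + 10.9×10⁻⁶×152×825 = 2.266 mm.
The rigid supports impose zero overall length change; the single axial force P common to all segments must satisfy P Σ Lᵢ/(AᵢEᵢ) = δ_free.
The series flexibility is Σ Lᵢ/(AᵢEᵢ) = 350/(1925×190×10³) + 825/(1250×33×10³) = 2.096×10⁻⁵ mm/N.
So P = 2.266 / 2.096×10⁻⁵ = 108.1 kN, compressive.

P ≈ 108 kN (compressive)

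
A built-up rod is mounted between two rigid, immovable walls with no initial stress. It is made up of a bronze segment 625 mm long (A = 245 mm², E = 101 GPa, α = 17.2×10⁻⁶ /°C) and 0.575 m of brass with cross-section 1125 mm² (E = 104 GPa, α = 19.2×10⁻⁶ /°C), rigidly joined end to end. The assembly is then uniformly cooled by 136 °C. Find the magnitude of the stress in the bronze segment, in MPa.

σ ≈ 401 MPa (tensile)

With the walls removed the bar would change length by δ_free = Σ αᵢΔT Lᵢ = 17.2×10⁻⁶×136×625 + 19.2×10⁻⁶×136×575 = 2.963 mm.
Since the ends are fixed, an axial force P builds up, equal in every segment, with P · Σ Lᵢ/(AᵢEᵢ) = δ_free.
The series flexibility is Σ Lᵢ/(AᵢEᵢ) = 625/(245×101×10³) + 575/(1125×104×10³) = 3.017×10⁻⁵ mm/N.
Hence P = δ_free / Σ(L/AE) = 2.963/3.017×10⁻⁵ = 98.22 kN (tensile).
σ_{bronze} = P / A = 98220 / 245 = 400.9 MPa.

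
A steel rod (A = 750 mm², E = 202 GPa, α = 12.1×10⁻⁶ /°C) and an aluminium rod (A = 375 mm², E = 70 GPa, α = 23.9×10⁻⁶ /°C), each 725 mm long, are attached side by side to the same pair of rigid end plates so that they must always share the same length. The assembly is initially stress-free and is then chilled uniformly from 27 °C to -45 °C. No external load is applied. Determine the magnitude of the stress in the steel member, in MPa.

Both members must finish at the same length. With the larger α, the aluminium tends to over-contract; the plates restrain it, putting the aluminium in tension and the steel in compression. With no external load the two internal forces are equal and opposite, magnitude P.
Compatibility of the two members (thermal + elastic change equal): (α₁ − α₂)ΔT = P·[1/(A₁E₁) + 1/(A₂E₂)].
|α₁ − α₂|·ΔT = 11.8×10⁻⁶ × 72 = 0.0008496.
1/(A₁E₁) + 1/(A₂E₂) = 1/(750×202×10³) + 1/(375×70×10³) = 4.47×10⁻⁸ N⁻¹.
P = 0.0008496 / 4.47×10⁻⁸ = 19010 N = 19.01 kN.
σ_{steel} = P/A₁ = 19010/750 = 25.34 MPa, compressive.

σ ≈ 25.3 MPa (compressive)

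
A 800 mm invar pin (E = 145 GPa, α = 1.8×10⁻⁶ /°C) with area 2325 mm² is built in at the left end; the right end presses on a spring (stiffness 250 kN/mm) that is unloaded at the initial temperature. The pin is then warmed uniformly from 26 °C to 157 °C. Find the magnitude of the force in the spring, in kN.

P ≈ 29.6 kN

If the spring were absent the pin would lengthen by αΔT L = 1.8×10⁻⁶ × 131 × 800 = 0.1886 mm.
Let P be the compressive force at the spring. The pin shortens elastically by PL/(AE) and the spring compresses by P/k; together these equal δ_free.
So P = δ_free / [L/(AE) + 1/k] = 0.1886 / [ 800/(2325×145×10³) + 1/(250×10³) ].
P = 0.1886 / 6.373×10⁻⁶ = 29600 N.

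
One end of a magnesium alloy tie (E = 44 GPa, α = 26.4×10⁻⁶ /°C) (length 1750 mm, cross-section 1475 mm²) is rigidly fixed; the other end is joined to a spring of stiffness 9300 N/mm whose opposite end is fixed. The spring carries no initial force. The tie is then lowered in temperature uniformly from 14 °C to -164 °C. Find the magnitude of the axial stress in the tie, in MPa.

σ ≈ 41.5 MPa (tensile)

If the spring were absent the tie would shorten by αΔT L = 26.4×10⁻⁶ × 178 × 1750 = 8.224 mm.
With a force P in the spring, the elastic change of the tie is PL/(AE) and that of the spring is P/k; compatibility requires their sum to equal δ_free.
P [ L/(AE) + 1/k ] = δ_free → P [ 1750/(1475×44×10³) + 1/(9300) ] = 8.224.
P = 8.224 / 0.0001345 = 61150 N.
σ = P/A = 61150/1475 = 41.45 MPa.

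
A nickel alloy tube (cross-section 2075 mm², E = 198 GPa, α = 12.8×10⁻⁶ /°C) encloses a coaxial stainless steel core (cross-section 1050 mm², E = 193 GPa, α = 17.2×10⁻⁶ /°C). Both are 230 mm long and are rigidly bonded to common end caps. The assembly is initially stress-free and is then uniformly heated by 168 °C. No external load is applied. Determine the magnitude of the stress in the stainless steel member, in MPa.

Both members must finish at the same length. With the larger α, the stainless steel tends to over-expand; the plates restrain it, putting the stainless steel in compression and the nickel alloy in tension. With no external load the two internal forces are equal and opposite, magnitude P.
Compatibility of the two members (thermal + elastic change equal): (α₁ − α₂)ΔT = P·[1/(A₁E₁) + 1/(A₂E₂)].
|α₁ − α₂|·ΔT = 4.4×10⁻⁶ × 168 = 0.0007392.
1/(A₁E₁) + 1/(A₂E₂) = 1/(2075×198×10³) + 1/(1050×193×10³) = 7.369×10⁻⁹ N⁻¹.
P = 0.0007392 / 7.369×10⁻⁹ = 100300 N = 100.3 kN.
σ_{stainless steel} = P/A₂ = 100300/1050 = 95.54 MPa, compressive.

σ ≈ 95.5 MPa (compressive)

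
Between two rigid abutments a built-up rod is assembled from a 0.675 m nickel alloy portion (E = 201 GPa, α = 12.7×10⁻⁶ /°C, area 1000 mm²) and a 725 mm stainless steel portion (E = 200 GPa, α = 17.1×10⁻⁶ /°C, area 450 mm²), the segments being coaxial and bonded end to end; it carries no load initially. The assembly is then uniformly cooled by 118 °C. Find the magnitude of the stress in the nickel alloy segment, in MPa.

σ ≈ 217 MPa (tensile)

If the supports were absent, the total length change would be Σ αᵢΔT Lᵢ = 12.7×10⁻⁶×118×675 + 17.1×10⁻⁶×118×725 = 2.474 mm.
The walls prevent any net length change, so an axial force P (same in every segment) develops. Compatibility: P · Σ Lᵢ/(AᵢEᵢ) = δ_free.
The series flexibility is Σ Lᵢ/(AᵢEᵢ) = 675/(1000×201×10³) + 725/(450×200×10³) = 1.141×10⁻⁵ mm/N.
So P = 2.474 / 1.141×10⁻⁵ = 216.8 kN, tensile.
σ_{nickel alloy} = P / A = 216800 / 1000 = 216.8 MPa.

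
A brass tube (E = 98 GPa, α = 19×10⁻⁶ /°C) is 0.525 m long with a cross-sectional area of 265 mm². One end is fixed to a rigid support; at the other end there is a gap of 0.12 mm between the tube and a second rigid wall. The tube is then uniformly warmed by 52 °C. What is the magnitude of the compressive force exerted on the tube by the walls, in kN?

P ≈ 19.7 kN

Free thermal elongation = αΔT L = 19×10⁻⁶ × 52 × 525 = 0.5187 mm.
The gap closes (δ_free > 0.12 mm) and the wall then resists a further 0.5187 − 0.12 = 0.3987 mm of expansion.
So σ = E(δ_free − g)/L = 98×10³ × 0.3987/525 = 74.42 MPa.
P = σA = 74.42 × 265 = 19.72 kN.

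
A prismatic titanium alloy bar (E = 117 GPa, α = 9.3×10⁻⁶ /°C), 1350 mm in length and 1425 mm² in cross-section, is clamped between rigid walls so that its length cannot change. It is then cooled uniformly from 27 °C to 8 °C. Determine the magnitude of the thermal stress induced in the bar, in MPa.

σ ≈ 20.7 MPa (tensile)

With length fixed, the mechanical strain must cancel the thermal strain αΔT = 9.3×10⁻⁶ × 19 = 176.7×10⁻⁶.
Hence σ = E·αΔT = 117×10³ × 176.7×10⁻⁶ = 20.67 MPa, tensile.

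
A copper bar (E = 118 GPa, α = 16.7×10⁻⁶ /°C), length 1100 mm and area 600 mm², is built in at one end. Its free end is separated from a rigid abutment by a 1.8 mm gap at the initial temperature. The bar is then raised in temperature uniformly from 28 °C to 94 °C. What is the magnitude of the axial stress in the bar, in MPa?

σ ≈ 0 MPa

Unrestrained expansion: δ_free = αΔT L = 16.7×10⁻⁶ × 66 × 1100 = 1.212 mm.
This is smaller than the 1.8 mm clearance, so the bar expands freely without reaching the stop — the stress is zero.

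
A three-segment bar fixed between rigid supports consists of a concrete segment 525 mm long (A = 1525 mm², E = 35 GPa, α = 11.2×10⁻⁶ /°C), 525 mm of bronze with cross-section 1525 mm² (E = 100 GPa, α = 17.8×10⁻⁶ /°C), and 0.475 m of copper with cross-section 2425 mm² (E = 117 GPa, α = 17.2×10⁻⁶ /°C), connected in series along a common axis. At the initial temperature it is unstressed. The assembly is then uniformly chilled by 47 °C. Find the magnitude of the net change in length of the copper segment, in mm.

|ΔL| ≈ 0.261 mm

Free thermal contraction of the whole bar: Σ αᵢΔT Lᵢ = 11.2×10⁻⁶×47×525 + 17.8×10⁻⁶×47×525 + 17.2×10⁻⁶×47×475 = 1.1 mm.
Since the ends are fixed, an axial force P builds up, equal in every segment, with P · Σ Lᵢ/(AᵢEᵢ) = δ_free.
Σ Lᵢ/(AᵢEᵢ) = 525/(1525×35×10³) + 525/(1525×100×10³) + 475/(2425×117×10³) = 1.495×10⁻⁵ mm/N.
So P = 1.1 / 1.495×10⁻⁵ = 73.54 kN, tensile.
For the copper segment, free thermal change = 17.2×10⁻⁶×47×475 = 0.384 mm and elastic change from P = 73540×475/(2425×117×10³) = 0.1231 mm; these oppose, so the net change is 0.261 mm (segment shortens).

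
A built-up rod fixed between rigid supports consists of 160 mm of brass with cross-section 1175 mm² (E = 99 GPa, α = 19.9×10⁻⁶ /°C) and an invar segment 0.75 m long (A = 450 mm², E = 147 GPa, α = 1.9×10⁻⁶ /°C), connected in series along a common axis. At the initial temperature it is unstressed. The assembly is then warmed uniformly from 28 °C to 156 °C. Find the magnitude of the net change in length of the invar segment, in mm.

|ΔL| ≈ 0.344 mm

With the walls removed the bar would change length by δ_free = Σ αᵢΔT Lᵢ = 19.9×10⁻⁶×128×160 + 1.9×10⁻⁶×128×750 = 0.59 mm.
Since the ends are fixed, an axial force P builds up, equal in every segment, with P · Σ Lᵢ/(AᵢEᵢ) = δ_free.
Σ Lᵢ/(AᵢEᵢ) = 160/(1175×99×10³) + 750/(450×147×10³) = 1.271×10⁻⁵ mm/N.
P = 0.59 / 1.271×10⁻⁵ = 46400 N = 46.4 kN, compressive.
For the invar segment, free thermal change = 1.9×10⁻⁶×128×750 = 0.1824 mm and elastic change from P = 46400×750/(450×147×10³) = 0.5261 mm; these oppose, so the net change is 0.344 mm (segment shortens).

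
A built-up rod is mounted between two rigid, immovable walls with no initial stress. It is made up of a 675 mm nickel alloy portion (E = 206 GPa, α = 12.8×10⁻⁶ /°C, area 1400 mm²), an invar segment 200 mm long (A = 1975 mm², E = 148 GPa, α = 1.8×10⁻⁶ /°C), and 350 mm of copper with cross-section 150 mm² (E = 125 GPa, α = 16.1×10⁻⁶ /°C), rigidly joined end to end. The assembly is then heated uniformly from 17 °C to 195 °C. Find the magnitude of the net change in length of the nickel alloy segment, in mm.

|ΔL| ≈ 1.26 mm

If the supports were absent, the total length change would be Σ αᵢΔT Lᵢ = 12.8×10⁻⁶×178×675 + 1.8×10⁻⁶×178×200 + 16.1×10⁻⁶×178×350 = 2.605 mm.
The rigid supports impose zero overall length change; the single axial force P common to all segments must satisfy P Σ Lᵢ/(AᵢEᵢ) = δ_free.
Σ Lᵢ/(AᵢEᵢ) = 675/(1400×206×10³) + 200/(1975×148×10³) + 350/(150×125×10³) = 2.169×10⁻⁵ mm/N.
So P = 2.605 / 2.169×10⁻⁵ = 120.1 kN, compressive.
For the nickel alloy segment, free thermal change = 12.8×10⁻⁶×178×675 = 1.538 mm and elastic change from P = 120100×675/(1400×206×10³) = 0.2811 mm; these oppose, so the net change is 1.26 mm (segment lengthens).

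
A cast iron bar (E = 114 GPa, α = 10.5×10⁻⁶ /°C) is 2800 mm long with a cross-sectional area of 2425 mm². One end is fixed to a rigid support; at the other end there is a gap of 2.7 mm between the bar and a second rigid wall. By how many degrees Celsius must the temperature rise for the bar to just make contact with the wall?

Contact occurs when the free expansion equals the gap: αΔT L = 2.7 mm.
ΔT = 2.7 / (10.5×10⁻⁶ × 2800) = 91.84 °C.

ΔT ≈ 91.8 °C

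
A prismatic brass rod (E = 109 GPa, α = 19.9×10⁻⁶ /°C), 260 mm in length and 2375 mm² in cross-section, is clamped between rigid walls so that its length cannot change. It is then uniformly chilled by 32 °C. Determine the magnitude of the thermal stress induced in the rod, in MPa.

With length fixed, the mechanical strain must cancel the thermal strain αΔT = 19.9×10⁻⁶ × 32 = 636.8×10⁻⁶.
Hence σ = E·αΔT = 109×10³ × 636.8×10⁻⁶ = 69.41 MPa, tensile.

σ ≈ 69.4 MPa (tensile)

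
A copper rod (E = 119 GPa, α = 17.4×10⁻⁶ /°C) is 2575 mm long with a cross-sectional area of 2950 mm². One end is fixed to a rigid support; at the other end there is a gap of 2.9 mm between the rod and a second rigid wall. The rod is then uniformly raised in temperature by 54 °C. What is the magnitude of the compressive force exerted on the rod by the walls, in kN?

P ≈ 0 kN

Unrestrained expansion: δ_free = αΔT L = 17.4×10⁻⁶ × 54 × 2575 = 2.419 mm.
Since δ_free = 2.42 mm is less than the 2.9 mm gap, the rod never touches the wall. No axial force develops.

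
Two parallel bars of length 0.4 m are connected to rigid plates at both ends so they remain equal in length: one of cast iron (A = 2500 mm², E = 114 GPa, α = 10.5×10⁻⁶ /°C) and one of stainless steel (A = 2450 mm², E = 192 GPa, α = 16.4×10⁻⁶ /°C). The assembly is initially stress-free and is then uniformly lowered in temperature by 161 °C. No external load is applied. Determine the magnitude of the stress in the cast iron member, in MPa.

Both members must finish at the same length. With the larger α, the stainless steel tends to over-contract; the plates restrain it, putting the stainless steel in tension and the cast iron in compression. With no external load the two internal forces are equal and opposite, magnitude P.
Setting the final lengths equal and cancelling L: (α₁ − α₂)ΔT = P/(A₁E₁) + P/(A₂E₂).
|α₁ − α₂|·ΔT = 5.9×10⁻⁶ × 161 = 0.0009499.
1/(A₁E₁) + 1/(A₂E₂) = 1/(2500×114×10³) + 1/(2450×192×10³) = 5.635×10⁻⁹ N⁻¹.
So P = 0.0009499 / 5.635×10⁻⁹ = 168.6 kN.
σ_{cast iron} = P/A₁ = 168600/2500 = 67.43 MPa, compressive.

σ ≈ 67.4 MPa (compressive)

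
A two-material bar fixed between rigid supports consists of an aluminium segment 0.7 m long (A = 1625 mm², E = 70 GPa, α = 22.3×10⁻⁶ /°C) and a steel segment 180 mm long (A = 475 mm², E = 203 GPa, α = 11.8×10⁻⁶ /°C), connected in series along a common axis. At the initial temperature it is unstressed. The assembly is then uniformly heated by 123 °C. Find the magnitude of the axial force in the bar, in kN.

P ≈ 272 kN (compressive)

Free thermal expansion of the whole bar: Σ αᵢΔT Lᵢ = 22.3×10⁻⁶×123×700 + 11.8×10⁻⁶×123×180 = 2.181 mm.
The walls prevent any net length change, so an axial force P (same in every segment) develops. Compatibility: P · Σ Lᵢ/(AᵢEᵢ) = δ_free.
Σ Lᵢ/(AᵢEᵢ) = 700/(1625×70×10³) + 180/(475×203×10³) = 8.021×10⁻⁶ mm/N.
So P = 2.181 / 8.021×10⁻⁶ = 272 kN, compressive.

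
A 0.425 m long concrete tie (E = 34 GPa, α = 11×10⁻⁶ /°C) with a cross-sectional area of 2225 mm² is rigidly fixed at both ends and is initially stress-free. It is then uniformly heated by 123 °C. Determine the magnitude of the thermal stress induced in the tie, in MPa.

σ ≈ 46 MPa (compressive)

The supports are rigid, so the total axial strain is zero. The restrained thermal strain is ε = αΔT = 11×10⁻⁶ × 123 = 1353×10⁻⁶.
The stress required to suppress this strain is σ = Eε = 34×10³ × 1353×10⁻⁶ = 46 MPa, compressive since the tie is trying to expand.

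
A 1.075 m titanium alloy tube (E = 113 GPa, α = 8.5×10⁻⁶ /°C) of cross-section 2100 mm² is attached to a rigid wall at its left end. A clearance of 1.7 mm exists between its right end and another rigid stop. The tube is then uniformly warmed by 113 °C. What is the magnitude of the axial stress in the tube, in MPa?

Unrestrained expansion: δ_free = αΔT L = 8.5×10⁻⁶ × 113 × 1075 = 1.033 mm.
Since δ_free = 1.03 mm is less than the 1.7 mm gap, the tube never touches the wall. No axial force develops.

σ ≈ 0 MPa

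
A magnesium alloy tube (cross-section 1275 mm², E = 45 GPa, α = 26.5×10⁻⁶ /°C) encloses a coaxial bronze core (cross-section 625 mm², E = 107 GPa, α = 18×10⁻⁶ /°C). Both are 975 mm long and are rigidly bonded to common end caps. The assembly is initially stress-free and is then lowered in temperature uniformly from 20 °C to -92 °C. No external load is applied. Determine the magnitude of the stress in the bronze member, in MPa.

The magnesium alloy has the larger α, so on cooling it would change length more than the bronze if both were free. The rigid plates force a common final length, so the magnesium alloy is put into tension and the bronze into compression, with equal and opposite forces P (no external load).
Equating the net (thermal + elastic) strains gives |α₁ − α₂|·ΔT = P·[1/(A₁E₁) + 1/(A₂E₂)].
|α₁ − α₂|·ΔT = 8.5×10⁻⁶ × 112 = 0.000952.
1/(A₁E₁) + 1/(A₂E₂) = 1/(1275×45×10³) + 1/(625×107×10³) = 3.238×10⁻⁸ N⁻¹.
So P = 0.000952 / 3.238×10⁻⁸ = 29.4 kN.
σ_{bronze} = P/A₂ = 29400/625 = 47.04 MPa, compressive.

σ ≈ 47 MPa (compressive)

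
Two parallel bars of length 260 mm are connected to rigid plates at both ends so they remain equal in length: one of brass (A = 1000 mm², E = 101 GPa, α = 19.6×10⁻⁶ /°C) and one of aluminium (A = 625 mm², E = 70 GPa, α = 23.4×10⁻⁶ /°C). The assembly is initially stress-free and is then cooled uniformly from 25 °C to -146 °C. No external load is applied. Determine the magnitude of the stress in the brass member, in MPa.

Equilibrium of a rigid end plate with no external load gives equal and opposite internal forces ±P in the two members. Since α_{aluminium} > α_{brass}, cooling drives the aluminium into tension and the brass into compression.
Equating the net (thermal + elastic) strains gives |α₁ − α₂|·ΔT = P·[1/(A₁E₁) + 1/(A₂E₂)].
|α₁ − α₂|·ΔT = 3.8×10⁻⁶ × 171 = 0.0006498.
1/(A₁E₁) + 1/(A₂E₂) = 1/(1000×101×10³) + 1/(625×70×10³) = 3.276×10⁻⁸ N⁻¹.
P = 0.0006498 / 3.276×10⁻⁸ = 19840 N = 19.84 kN.
σ_{brass} = P/A₁ = 19840/1000 = 19.84 MPa, compressive.

σ ≈ 19.8 MPa (compressive)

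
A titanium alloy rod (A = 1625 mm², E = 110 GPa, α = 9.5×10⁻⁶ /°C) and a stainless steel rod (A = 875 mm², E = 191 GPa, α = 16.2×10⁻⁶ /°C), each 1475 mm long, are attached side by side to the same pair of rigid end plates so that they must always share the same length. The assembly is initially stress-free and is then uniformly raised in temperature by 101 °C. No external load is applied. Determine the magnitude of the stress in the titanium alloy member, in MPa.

Both members must finish at the same length. With the larger α, the stainless steel tends to over-expand; the plates restrain it, putting the stainless steel in compression and the titanium alloy in tension. With no external load the two internal forces are equal and opposite, magnitude P.
Compatibility of the two members (thermal + elastic change equal): (α₁ − α₂)ΔT = P·[1/(A₁E₁) + 1/(A₂E₂)].
|α₁ − α₂|·ΔT = 6.7×10⁻⁶ × 101 = 0.0006767.
1/(A₁E₁) + 1/(A₂E₂) = 1/(1625×110×10³) + 1/(875×191×10³) = 1.158×10⁻⁸ N⁻¹.
So P = 0.0006767 / 1.158×10⁻⁸ = 58.45 kN.
σ_{titanium alloy} = P/A₁ = 58450/1625 = 35.97 MPa, tensile.

σ ≈ 36 MPa (tensile)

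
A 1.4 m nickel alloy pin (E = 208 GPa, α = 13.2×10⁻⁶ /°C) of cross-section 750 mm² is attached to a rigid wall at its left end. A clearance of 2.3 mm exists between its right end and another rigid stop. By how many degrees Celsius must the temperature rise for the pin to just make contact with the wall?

ΔT ≈ 124 °C

Contact occurs when the free expansion equals the gap: αΔT L = 2.3 mm.
So ΔT = g/(αL) = 2.3/(13.2×10⁻⁶ × 1400) = 124.5 °C.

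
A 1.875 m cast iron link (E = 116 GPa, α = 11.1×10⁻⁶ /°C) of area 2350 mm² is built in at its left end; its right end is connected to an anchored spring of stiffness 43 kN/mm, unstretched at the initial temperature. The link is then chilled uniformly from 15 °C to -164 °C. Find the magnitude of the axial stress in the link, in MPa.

σ ≈ 52.6 MPa (tensile)

The unrestrained thermal change is αΔT L = 11.1×10⁻⁶ × 179 × 1875 = 3.725 mm.
Let P be the tensile force in the spring. The link extends elastically by PL/(AE) and the spring stretches by P/k; together these equal δ_free.
So P = δ_free / [L/(AE) + 1/k] = 3.725 / [ 1875/(2350×116×10³) + 1/(43×10³) ].
P = 3.725 / 3.013×10⁻⁵ = 123600 N.
σ = P/A = 123600/2350 = 52.61 MPa.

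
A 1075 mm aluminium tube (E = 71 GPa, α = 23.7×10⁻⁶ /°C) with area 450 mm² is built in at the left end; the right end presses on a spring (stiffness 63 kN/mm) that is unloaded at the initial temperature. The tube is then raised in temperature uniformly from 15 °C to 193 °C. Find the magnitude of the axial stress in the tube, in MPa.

σ ≈ 204 MPa (compressive)

If the spring were absent the tube would lengthen by αΔT L = 23.7×10⁻⁶ × 178 × 1075 = 4.535 mm.
With a force P in the spring, the elastic change of the tube is PL/(AE) and that of the spring is P/k; compatibility requires their sum to equal δ_free.
So P = δ_free / [L/(AE) + 1/k] = 4.535 / [ 1075/(450×71×10³) + 1/(63×10³) ].
P = 4.535 / 4.952×10⁻⁵ = 91580 N.
σ = P/A = 91580/450 = 203.5 MPa.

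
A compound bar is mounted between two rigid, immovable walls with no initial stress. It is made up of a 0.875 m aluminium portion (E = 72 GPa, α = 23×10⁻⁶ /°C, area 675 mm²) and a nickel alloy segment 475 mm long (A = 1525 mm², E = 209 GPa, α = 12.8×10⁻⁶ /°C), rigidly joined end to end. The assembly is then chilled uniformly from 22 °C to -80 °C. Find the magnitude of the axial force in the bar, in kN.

P ≈ 137 kN (tensile)

Free thermal contraction of the whole bar: Σ αᵢΔT Lᵢ = 23×10⁻⁶×102×875 + 12.8×10⁻⁶×102×475 = 2.673 mm.
Since the ends are fixed, an axial force P builds up, equal in every segment, with P · Σ Lᵢ/(AᵢEᵢ) = δ_free.
Σ Lᵢ/(AᵢEᵢ) = 875/(675×72×10³) + 475/(1525×209×10³) = 1.949×10⁻⁵ mm/N.
Hence P = δ_free / Σ(L/AE) = 2.673/1.949×10⁻⁵ = 137.1 kN (tensile).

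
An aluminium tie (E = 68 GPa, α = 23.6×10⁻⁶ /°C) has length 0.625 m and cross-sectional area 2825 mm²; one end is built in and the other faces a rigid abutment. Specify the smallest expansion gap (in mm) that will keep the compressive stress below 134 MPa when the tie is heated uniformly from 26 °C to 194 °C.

Free expansion if unrestrained: δ_free = αΔT L = 23.6×10⁻⁶ × 168 × 625 = 2.478 mm.
A stress of 134 MPa corresponds to the wall pushing the tie back by σL/E = 134×625/(68×10³) = 1.232 mm.
The gap must absorb the remainder: g_min = 2.478 − 1.232 = 1.246 mm.

g ≈ 1.25 mm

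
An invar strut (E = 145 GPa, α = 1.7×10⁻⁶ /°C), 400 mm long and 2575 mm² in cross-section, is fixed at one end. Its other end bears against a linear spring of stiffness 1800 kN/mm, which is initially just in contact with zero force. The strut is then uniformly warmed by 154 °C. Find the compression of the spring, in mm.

Free thermal expansion: δ_free = αΔT L = 1.7×10⁻⁶ × 154 × 400 = 0.1047 mm.
With a force P in the spring, the elastic change of the strut is PL/(AE) and that of the spring is P/k; compatibility requires their sum to equal δ_free.
P [ L/(AE) + 1/k ] = δ_free → P [ 400/(2575×145×10³) + 1/(1800×10³) ] = 0.1047.
P = 0.1047 / 1.627×10⁻⁶ = 64370 N.
Spring compression = P/k = 64370/(1800×10³) = 0.03576 mm.

δ ≈ 0.0358 mm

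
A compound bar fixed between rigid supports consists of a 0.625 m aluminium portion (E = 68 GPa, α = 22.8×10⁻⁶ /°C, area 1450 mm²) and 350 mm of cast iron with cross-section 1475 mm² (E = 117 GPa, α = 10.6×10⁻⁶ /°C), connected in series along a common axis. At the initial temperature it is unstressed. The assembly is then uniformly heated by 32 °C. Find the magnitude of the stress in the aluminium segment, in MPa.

With the walls removed the bar would change length by δ_free = Σ αᵢΔT Lᵢ = 22.8×10⁻⁶×32×625 + 10.6×10⁻⁶×32×350 = 0.5747 mm.
The walls prevent any net length change, so an axial force P (same in every segment) develops. Compatibility: P · Σ Lᵢ/(AᵢEᵢ) = δ_free.
Σ Lᵢ/(AᵢEᵢ) = 625/(1450×68×10³) + 350/(1475×117×10³) = 8.367×10⁻⁶ mm/N.
P = 0.5747 / 8.367×10⁻⁶ = 68690 N = 68.69 kN, compressive.
σ_{aluminium} = P / A = 68690 / 1450 = 47.37 MPa.

σ ≈ 47.4 MPa (compressive)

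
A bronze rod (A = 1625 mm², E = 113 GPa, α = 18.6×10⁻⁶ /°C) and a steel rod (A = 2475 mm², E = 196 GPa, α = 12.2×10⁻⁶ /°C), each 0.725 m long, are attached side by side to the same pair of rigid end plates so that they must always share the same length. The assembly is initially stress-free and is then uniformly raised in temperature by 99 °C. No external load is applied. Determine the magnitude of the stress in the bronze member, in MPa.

σ ≈ 51.9 MPa (compressive)

The bronze has the larger α, so on heating it would change length more than the steel if both were free. The rigid plates force a common final length, so the bronze is put into compression and the steel into tension, with equal and opposite forces P (no external load).
Compatibility of the two members (thermal + elastic change equal): (α₁ − α₂)ΔT = P·[1/(A₁E₁) + 1/(A₂E₂)].
|α₁ − α₂|·ΔT = 6.4×10⁻⁶ × 99 = 0.0006336.
1/(A₁E₁) + 1/(A₂E₂) = 1/(1625×113×10³) + 1/(2475×196×10³) = 7.507×10⁻⁹ N⁻¹.
So P = 0.0006336 / 7.507×10⁻⁹ = 84.4 kN.
σ_{bronze} = P/A₁ = 84400/1625 = 51.94 MPa, compressive.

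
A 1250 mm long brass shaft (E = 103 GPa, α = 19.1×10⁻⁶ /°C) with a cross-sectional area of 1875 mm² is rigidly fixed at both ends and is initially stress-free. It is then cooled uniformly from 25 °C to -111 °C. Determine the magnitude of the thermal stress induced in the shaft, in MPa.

σ ≈ 268 MPa (tensile)

Because both ends are immovable the net strain is zero, and the suppressed thermal strain is αΔT = 19.1×10⁻⁶ × 136 = 2597.6×10⁻⁶.
The stress required to suppress this strain is σ = Eε = 103×10³ × 2597.6×10⁻⁶ = 267.6 MPa, tensile since the shaft is trying to contract.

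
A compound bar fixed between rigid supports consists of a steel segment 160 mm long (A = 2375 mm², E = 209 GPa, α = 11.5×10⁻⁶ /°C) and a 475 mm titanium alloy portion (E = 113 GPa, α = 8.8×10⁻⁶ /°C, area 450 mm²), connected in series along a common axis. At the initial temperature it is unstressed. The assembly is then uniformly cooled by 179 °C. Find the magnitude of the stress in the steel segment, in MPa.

Free thermal contraction of the whole bar: Σ αᵢΔT Lᵢ = 11.5×10⁻⁶×179×160 + 8.8×10⁻⁶×179×475 = 1.078 mm.
The walls prevent any net length change, so an axial force P (same in every segment) develops. Compatibility: P · Σ Lᵢ/(AᵢEᵢ) = δ_free.
Σ Lᵢ/(AᵢEᵢ) = 160/(2375×209×10³) + 475/(450×113×10³) = 9.664×10⁻⁶ mm/N.
So P = 1.078 / 9.664×10⁻⁶ = 111.5 kN, tensile.
σ_{steel} = P / A = 111500 / 2375 = 46.95 MPa.

σ ≈ 47 MPa (tensile)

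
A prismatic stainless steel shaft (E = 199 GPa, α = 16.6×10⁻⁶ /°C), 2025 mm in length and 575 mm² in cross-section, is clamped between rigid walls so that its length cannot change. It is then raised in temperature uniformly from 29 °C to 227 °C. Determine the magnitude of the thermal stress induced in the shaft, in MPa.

σ ≈ 654 MPa (compressive)

With length fixed, the mechanical strain must cancel the thermal strain αΔT = 16.6×10⁻⁶ × 198 = 3286.8×10⁻⁶.
The stress required to suppress this strain is σ = Eε = 199×10³ × 3286.8×10⁻⁶ = 654.1 MPa, compressive since the shaft is trying to expand.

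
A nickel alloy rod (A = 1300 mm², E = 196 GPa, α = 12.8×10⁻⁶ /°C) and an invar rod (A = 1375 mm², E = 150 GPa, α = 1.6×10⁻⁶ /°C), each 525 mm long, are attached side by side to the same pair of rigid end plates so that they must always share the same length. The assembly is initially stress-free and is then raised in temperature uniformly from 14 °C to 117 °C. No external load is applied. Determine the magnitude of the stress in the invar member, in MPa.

σ ≈ 95.6 MPa (tensile)

Both members must finish at the same length. With the larger α, the nickel alloy tends to over-expand; the plates restrain it, putting the nickel alloy in compression and the invar in tension. With no external load the two internal forces are equal and opposite, magnitude P.
Setting the final lengths equal and cancelling L: (α₁ − α₂)ΔT = P/(A₁E₁) + P/(A₂E₂).
|α₁ − α₂|·ΔT = 11.2×10⁻⁶ × 103 = 0.001154.
1/(A₁E₁) + 1/(A₂E₂) = 1/(1300×196×10³) + 1/(1375×150×10³) = 8.773×10⁻⁹ N⁻¹.
P = 0.001154 / 8.773×10⁻⁹ = 131500 N = 131.5 kN.
σ_{invar} = P/A₂ = 131500/1375 = 95.63 MPa, tensile.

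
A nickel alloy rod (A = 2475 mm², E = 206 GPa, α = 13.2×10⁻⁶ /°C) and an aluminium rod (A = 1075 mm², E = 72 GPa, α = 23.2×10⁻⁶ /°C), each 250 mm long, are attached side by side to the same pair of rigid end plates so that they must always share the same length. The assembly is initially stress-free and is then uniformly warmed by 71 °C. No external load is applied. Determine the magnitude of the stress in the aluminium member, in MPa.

Equilibrium of a rigid end plate with no external load gives equal and opposite internal forces ±P in the two members. Since α_{aluminium} > α_{nickel alloy}, heating drives the aluminium into compression and the nickel alloy into tension.
Equating the net (thermal + elastic) strains gives |α₁ − α₂|·ΔT = P·[1/(A₁E₁) + 1/(A₂E₂)].
|α₁ − α₂|·ΔT = 10×10⁻⁶ × 71 = 0.00071.
1/(A₁E₁) + 1/(A₂E₂) = 1/(2475×206×10³) + 1/(1075×72×10³) = 1.488×10⁻⁸ N⁻¹.
So P = 0.00071 / 1.488×10⁻⁸ = 47.71 kN.
σ_{aluminium} = P/A₂ = 47710/1075 = 44.38 MPa, compressive.

σ ≈ 44.4 MPa (compressive)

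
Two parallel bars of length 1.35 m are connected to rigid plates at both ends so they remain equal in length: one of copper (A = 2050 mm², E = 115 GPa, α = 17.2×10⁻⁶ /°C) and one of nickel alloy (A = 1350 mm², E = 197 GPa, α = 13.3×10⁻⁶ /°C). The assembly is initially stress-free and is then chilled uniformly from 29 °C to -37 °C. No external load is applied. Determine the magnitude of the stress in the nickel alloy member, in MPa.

Both members must finish at the same length. With the larger α, the copper tends to over-contract; the plates restrain it, putting the copper in tension and the nickel alloy in compression. With no external load the two internal forces are equal and opposite, magnitude P.
Setting the final lengths equal and cancelling L: (α₁ − α₂)ΔT = P/(A₁E₁) + P/(A₂E₂).
|α₁ − α₂|·ΔT = 3.9×10⁻⁶ × 66 = 0.0002574.
1/(A₁E₁) + 1/(A₂E₂) = 1/(2050×115×10³) + 1/(1350×197×10³) = 8.002×10⁻⁹ N⁻¹.
P = 0.0002574 / 8.002×10⁻⁹ = 32170 N = 32.17 kN.
σ_{nickel alloy} = P/A₂ = 32170/1350 = 23.83 MPa, compressive.

σ ≈ 23.8 MPa (compressive)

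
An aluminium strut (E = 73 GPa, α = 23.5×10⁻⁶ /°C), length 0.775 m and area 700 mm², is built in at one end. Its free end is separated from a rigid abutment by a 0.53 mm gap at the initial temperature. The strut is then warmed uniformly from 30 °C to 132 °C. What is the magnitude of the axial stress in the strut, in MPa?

σ ≈ 125 MPa (compressive)

Free thermal elongation = αΔT L = 23.5×10⁻⁶ × 102 × 775 = 1.858 mm.
After closing the 0.53 mm clearance, 1.858 − 0.53 = 1.328 mm of expansion remains to be suppressed by the wall.
That suppressed elongation corresponds to σ = E·Δ/L = 73×10³ × 1.328/775 = 125.1 MPa.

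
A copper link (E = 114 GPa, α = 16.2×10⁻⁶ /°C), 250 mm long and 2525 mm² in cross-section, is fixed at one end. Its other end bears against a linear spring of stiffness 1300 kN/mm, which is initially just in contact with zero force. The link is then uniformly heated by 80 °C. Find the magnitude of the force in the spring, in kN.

If the spring were absent the link would lengthen by αΔT L = 16.2×10⁻⁶ × 80 × 250 = 0.324 mm.
With a force P in the spring, the elastic change of the link is PL/(AE) and that of the spring is P/k; compatibility requires their sum to equal δ_free.
P [ L/(AE) + 1/k ] = δ_free → P [ 250/(2525×114×10³) + 1/(1300×10³) ] = 0.324.
P = 0.324 / 1.638×10⁻⁶ = 197800 N.

P ≈ 198 kN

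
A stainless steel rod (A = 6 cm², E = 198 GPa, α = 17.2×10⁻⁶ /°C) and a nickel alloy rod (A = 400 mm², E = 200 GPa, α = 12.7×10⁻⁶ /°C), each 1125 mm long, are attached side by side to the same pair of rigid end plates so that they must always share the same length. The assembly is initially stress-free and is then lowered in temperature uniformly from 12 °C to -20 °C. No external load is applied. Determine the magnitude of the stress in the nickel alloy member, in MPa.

Both members must finish at the same length. With the larger α, the stainless steel tends to over-contract; the plates restrain it, putting the stainless steel in tension and the nickel alloy in compression. With no external load the two internal forces are equal and opposite, magnitude P.
Compatibility of the two members (thermal + elastic change equal): (α₁ − α₂)ΔT = P·[1/(A₁E₁) + 1/(A₂E₂)].
|α₁ − α₂|·ΔT = 4.5×10⁻⁶ × 32 = 0.000144.
1/(A₁E₁) + 1/(A₂E₂) = 1/(600×198×10³) + 1/(400×200×10³) = 2.092×10⁻⁸ N⁻¹.
So P = 0.000144 / 2.092×10⁻⁸ = 6.884 kN.
σ_{nickel alloy} = P/A₂ = 6884/400 = 17.21 MPa, compressive.

σ ≈ 17.2 MPa (compressive)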